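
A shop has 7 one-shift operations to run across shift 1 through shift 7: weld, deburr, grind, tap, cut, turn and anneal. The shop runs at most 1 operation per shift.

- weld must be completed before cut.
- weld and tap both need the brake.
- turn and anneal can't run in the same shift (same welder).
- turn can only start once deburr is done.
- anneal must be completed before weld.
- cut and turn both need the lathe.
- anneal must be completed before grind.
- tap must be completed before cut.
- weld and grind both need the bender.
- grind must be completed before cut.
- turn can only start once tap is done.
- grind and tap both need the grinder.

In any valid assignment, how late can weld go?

shift 6

Precedence pushes weld to at least shift 2; downstream work caps weld at shift 6.
weld at shift 6 is achievable: tap -> shift 3; grind -> shift 2; deburr -> shift 4; anneal -> shift 1; cut -> shift 7; turn -> shift 5; weld -> shift 6.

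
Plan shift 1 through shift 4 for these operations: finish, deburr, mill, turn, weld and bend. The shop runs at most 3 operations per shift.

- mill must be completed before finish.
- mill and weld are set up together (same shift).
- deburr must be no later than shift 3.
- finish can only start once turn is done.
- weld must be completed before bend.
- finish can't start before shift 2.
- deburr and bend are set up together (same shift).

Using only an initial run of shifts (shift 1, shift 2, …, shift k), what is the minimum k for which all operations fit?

The precedence chain requires at least 2 distinct shifts.
With at most 3 per shift and 6 operations, at least 2 shifts are needed.
2 works (last occupied shift: shift 2): for example bend -> shift 2, finish -> shift 2, deburr -> shift 2, mill -> shift 1, turn -> shift 1, weld -> shift 1.

2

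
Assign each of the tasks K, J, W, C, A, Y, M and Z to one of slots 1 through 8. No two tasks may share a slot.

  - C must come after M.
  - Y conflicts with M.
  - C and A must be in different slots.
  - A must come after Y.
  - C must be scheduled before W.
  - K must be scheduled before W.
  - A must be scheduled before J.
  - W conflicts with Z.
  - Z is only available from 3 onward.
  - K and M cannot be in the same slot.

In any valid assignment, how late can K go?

7

Downstream work caps K at 7.
K at 7 is achievable: C in 2, W in 8, M in 1, Y in 4, A in 5, J in 6, K in 7, Z in 3.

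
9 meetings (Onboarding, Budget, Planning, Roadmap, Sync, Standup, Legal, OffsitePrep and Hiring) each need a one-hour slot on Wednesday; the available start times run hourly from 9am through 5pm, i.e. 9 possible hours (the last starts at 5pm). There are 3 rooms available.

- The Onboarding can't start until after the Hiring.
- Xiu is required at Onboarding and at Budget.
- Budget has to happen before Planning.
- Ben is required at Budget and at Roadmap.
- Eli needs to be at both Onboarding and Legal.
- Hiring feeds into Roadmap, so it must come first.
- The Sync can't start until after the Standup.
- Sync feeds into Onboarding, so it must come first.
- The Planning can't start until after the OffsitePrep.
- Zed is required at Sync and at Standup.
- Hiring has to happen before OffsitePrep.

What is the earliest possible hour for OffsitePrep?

Precedence pushes OffsitePrep to at least 10am; downstream work caps OffsitePrep at 4pm.
OffsitePrep at 10am is achievable: Roadmap -> 10am; Standup -> 9am; Legal -> 12pm; Sync -> 10am; Onboarding -> 11am; OffsitePrep -> 10am; Hiring -> 9am; Planning -> 11am; Budget -> 9am.

10am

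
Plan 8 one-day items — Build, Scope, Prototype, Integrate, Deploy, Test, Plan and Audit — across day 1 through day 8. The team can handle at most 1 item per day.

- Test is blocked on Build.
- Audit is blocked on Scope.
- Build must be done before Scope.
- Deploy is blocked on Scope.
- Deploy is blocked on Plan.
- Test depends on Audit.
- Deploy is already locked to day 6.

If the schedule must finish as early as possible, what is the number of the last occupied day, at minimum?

day 8

The precedence chain requires at least 4 distinct days.
With at most 1 per day and 8 work items, at least 8 days are needed.
Deploy can't be placed before day 6, so the schedule must run through at least day 6.
8 works (last occupied day: day 8): for example Build -> day 1, Test -> day 4, Scope -> day 2, Deploy -> day 6, Audit -> day 3, Prototype -> day 7, Integrate -> day 8, Plan -> day 5.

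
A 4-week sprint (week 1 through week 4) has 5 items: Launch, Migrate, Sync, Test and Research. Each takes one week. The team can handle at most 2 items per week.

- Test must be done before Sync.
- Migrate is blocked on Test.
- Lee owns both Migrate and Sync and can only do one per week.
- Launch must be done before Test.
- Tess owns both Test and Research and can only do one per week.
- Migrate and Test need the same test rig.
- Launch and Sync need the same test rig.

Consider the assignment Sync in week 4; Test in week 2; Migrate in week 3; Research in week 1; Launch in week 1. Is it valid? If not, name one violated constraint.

Lee owns both Migrate and Sync and can only do one per week — holds.
Test must be done before Sync — holds.
The team can handle at most 2 items per week — holds.
Tess owns both Test and Research and can only do one per week — holds.
Launch must be done before Test — holds.
Migrate is blocked on Test — holds.
Launch and Sync need the same test rig — holds.
Migrate and Test need the same test rig — holds.

Yes, all constraints hold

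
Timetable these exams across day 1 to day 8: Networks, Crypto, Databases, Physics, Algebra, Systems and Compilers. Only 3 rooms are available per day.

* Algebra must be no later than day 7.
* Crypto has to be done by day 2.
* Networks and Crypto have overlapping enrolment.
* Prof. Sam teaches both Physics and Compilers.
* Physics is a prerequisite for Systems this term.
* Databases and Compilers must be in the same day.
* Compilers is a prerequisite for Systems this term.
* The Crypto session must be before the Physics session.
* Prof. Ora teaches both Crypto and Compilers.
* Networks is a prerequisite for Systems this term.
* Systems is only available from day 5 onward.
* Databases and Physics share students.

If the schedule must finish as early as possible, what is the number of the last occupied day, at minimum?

The precedence chain requires at least 3 distinct days.
With at most 3 per day and 7 exams, at least 3 days are needed.
Systems can't be placed before day 5, so the schedule must run through at least day 5.
5 works (last occupied day: day 5): for example Networks in day 2, Systems in day 5, Algebra in day 1, Physics in day 2, Compilers in day 3, Databases in day 3, Crypto in day 1.

day 5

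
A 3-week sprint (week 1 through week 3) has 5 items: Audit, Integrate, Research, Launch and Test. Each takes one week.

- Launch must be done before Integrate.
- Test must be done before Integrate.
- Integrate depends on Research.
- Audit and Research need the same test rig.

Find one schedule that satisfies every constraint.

Test in week 1, Research in week 1, Launch in week 1, Audit in week 2, Integrate in week 2

Checking: Research(week 1) before Integrate(week 2); Launch(week 1) before Integrate(week 2); Test(week 1) before Integrate(week 2); Audit(week 2) != Research(week 1).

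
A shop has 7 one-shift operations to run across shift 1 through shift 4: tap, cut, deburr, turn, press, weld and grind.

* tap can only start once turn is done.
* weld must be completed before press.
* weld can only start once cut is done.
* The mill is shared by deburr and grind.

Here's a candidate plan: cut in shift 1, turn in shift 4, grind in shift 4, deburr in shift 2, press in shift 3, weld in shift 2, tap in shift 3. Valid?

No — it violates: tap can only start once turn is done

The mill is shared by deburr and grind — holds.
weld can only start once cut is done — holds.
tap can only start once turn is done — violated.
weld must be completed before press — holds.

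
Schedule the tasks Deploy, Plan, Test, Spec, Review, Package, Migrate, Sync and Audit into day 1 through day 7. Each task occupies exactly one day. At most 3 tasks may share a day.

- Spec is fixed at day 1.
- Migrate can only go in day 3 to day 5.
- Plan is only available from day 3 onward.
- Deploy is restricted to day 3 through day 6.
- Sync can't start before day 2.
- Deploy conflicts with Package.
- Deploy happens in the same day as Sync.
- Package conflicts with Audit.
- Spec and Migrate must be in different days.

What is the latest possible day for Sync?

day 6

Sync is available from day 2; Sync must be in the same day as Deploy, which can't be before day 3, so Sync is at least day 3; Sync must be in the same day as Deploy, which can't be after day 6, so Sync is at most day 6.
Sync at day 6 is achievable: Sync in day 6; Plan in day 3; Audit in day 3; Review in day 1; Test in day 1; Spec in day 1; Package in day 2; Migrate in day 3; Deploy in day 6.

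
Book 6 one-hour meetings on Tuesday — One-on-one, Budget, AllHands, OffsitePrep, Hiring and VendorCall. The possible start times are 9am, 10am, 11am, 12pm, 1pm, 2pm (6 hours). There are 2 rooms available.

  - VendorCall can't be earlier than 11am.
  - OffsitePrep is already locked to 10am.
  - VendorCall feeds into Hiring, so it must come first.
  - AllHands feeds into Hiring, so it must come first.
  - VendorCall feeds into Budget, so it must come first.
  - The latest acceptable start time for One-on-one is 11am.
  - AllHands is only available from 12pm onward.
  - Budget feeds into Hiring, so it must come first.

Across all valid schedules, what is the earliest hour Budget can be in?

12pm

Precedence pushes Budget to at least 12pm; downstream work caps Budget at 1pm.
Budget at 12pm is achievable: Hiring=1pm, Budget=12pm, AllHands=12pm, One-on-one=9am, OffsitePrep=10am, VendorCall=11am.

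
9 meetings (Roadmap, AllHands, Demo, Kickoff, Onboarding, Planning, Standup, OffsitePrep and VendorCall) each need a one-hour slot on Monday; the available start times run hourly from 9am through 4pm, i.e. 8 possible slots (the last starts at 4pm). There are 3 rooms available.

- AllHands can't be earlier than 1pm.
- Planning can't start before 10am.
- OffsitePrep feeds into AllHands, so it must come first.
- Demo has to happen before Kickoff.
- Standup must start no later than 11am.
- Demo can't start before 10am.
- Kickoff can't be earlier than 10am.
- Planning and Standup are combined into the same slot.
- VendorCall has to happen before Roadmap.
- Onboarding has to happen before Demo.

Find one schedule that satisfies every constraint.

Roadmap in 11am, Kickoff in 11am, Demo in 10am, VendorCall in 9am, AllHands in 1pm, Standup in 10am, OffsitePrep in 9am, Planning in 10am, Onboarding in 9am

Checking: OffsitePrep(9am) before AllHands(1pm); Onboarding(9am) before Demo(10am); Demo(10am) before Kickoff(11am); VendorCall(9am) before Roadmap(11am); Planning = Standup = 10am; Standup=10am in [9am,11am]; Planning=10am in [10am,4pm]; Demo=10am in [10am,4pm]; Kickoff=11am in [10am,4pm]; AllHands=1pm in [1pm,4pm]; max 3 per slot (cap 3).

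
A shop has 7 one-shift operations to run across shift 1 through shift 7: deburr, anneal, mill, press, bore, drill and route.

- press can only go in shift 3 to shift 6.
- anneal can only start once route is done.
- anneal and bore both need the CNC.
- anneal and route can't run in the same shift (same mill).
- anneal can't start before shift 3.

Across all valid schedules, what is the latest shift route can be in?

Downstream work caps route at shift 6.
route at shift 6 is achievable: press -> shift 3, deburr -> shift 1, anneal -> shift 7, drill -> shift 1, route -> shift 6, mill -> shift 1, bore -> shift 1.

shift 6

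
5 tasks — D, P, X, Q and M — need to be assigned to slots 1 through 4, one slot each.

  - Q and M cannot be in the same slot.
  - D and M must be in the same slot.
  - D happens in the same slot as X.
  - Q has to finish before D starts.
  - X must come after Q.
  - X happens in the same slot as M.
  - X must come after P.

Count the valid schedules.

14

Splitting on D: it can be 2 (1), 3 (4), 4 (9). Listing each branch's schedules as (P, X, Q, M):
D=2: (1,2,1,2) — 1.
D=3: (1,3,1,3) (1,3,2,3) (2,3,1,3) (2,3,2,3) — 4.
D=4: (1,4,1,4) (1,4,2,4) (1,4,3,4) (2,4,1,4) (2,4,2,4) (2,4,3,4) (3,4,1,4) (3,4,2,4) (3,4,3,4) — 9.
Summing: 1 + 4 + 9 = 14.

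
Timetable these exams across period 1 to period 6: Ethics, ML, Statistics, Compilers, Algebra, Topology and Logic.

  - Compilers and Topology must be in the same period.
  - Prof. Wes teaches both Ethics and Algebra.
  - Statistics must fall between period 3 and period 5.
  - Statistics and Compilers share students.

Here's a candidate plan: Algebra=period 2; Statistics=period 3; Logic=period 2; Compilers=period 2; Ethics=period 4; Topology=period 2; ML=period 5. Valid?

Yes

Statistics must fall between period 3 and period 5 — holds.
Prof. Wes teaches both Ethics and Algebra — holds.
Compilers and Topology must be in the same period — holds.
Statistics and Compilers share students — holds.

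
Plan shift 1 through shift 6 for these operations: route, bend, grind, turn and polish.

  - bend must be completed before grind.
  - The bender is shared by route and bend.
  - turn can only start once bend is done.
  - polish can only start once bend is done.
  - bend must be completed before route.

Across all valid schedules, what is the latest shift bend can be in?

Downstream work caps bend at shift 5.
bend at shift 5 is achievable: bend -> shift 5; grind -> shift 6; route -> shift 6; polish -> shift 6; turn -> shift 6.

shift 5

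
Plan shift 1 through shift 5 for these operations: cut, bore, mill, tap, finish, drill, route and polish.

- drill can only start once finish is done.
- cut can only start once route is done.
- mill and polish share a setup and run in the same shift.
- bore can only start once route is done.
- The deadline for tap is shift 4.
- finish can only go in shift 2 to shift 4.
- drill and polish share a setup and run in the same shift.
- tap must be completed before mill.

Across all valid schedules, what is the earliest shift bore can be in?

Precedence pushes bore to at least shift 2.
bore at shift 2 is achievable: cut in shift 2, route in shift 1, polish in shift 3, drill in shift 3, finish in shift 2, bore in shift 2, tap in shift 1, mill in shift 3.

shift 2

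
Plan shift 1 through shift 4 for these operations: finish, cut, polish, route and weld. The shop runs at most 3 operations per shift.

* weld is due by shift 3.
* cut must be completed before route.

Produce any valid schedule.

polish in shift 2, route in shift 2, cut in shift 1, finish in shift 1, weld in shift 1

Checking: cut(shift 1) before route(shift 2); weld=shift 1 in [shift 1,shift 3]; max 3 per shift (cap 3).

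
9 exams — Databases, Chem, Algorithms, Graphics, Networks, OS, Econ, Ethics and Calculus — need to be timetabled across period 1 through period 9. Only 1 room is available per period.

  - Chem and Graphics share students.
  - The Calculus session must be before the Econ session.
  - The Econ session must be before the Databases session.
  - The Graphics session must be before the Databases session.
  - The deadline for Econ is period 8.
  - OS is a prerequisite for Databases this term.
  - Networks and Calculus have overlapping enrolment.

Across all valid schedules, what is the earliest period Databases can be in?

Precedence pushes Databases to at least period 3.
Databases at period 5 is achievable: Econ -> period 2, Calculus -> period 1, Graphics -> period 3, Algorithms -> period 7, Databases -> period 5, Chem -> period 6, OS -> period 4, Ethics -> period 9, Networks -> period 8.
Nothing earlier works — the conflict and capacity constraints rule out every period before period 5.

period 5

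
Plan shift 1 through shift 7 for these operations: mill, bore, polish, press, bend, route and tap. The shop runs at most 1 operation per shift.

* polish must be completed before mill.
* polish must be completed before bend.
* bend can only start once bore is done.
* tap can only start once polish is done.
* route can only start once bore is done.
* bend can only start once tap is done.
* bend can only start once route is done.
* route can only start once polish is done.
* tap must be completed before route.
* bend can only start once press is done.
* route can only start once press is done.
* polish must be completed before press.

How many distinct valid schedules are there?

Splitting on bore: it can be shift 1 (10), shift 2 (10), shift 3 (10), shift 4 (10), shift 5 (6). Listing each branch's schedules as (mill, polish, press, bend, route, tap) by shift number:
bore=shift 1: (3,2,4,7,6,5) (3,2,5,7,6,4) (4,2,3,7,6,5) (4,2,5,7,6,3) (5,2,3,7,6,4) (5,2,4,7,6,3) (6,2,3,7,5,4) (6,2,4,7,5,3) (7,2,3,6,5,4) (7,2,4,6,5,3) — 10.
bore=shift 2: (3,1,4,7,6,5) (3,1,5,7,6,4) (4,1,3,7,6,5) (4,1,5,7,6,3) (5,1,3,7,6,4) (5,1,4,7,6,3) (6,1,3,7,5,4) (6,1,4,7,5,3) (7,1,3,6,5,4) (7,1,4,6,5,3) — 10.
bore=shift 3: (2,1,4,7,6,5) (2,1,5,7,6,4) (4,1,2,7,6,5) (4,1,5,7,6,2) (5,1,2,7,6,4) (5,1,4,7,6,2) (6,1,2,7,5,4) (6,1,4,7,5,2) (7,1,2,6,5,4) (7,1,4,6,5,2) — 10.
bore=shift 4: (2,1,3,7,6,5) (2,1,5,7,6,3) (3,1,2,7,6,5) (3,1,5,7,6,2) (5,1,2,7,6,3) (5,1,3,7,6,2) (6,1,2,7,5,3) (6,1,3,7,5,2) (7,1,2,6,5,3) (7,1,3,6,5,2) — 10.
bore=shift 5: (2,1,3,7,6,4) (2,1,4,7,6,3) (3,1,2,7,6,4) (3,1,4,7,6,2) (4,1,2,7,6,3) (4,1,3,7,6,2) — 6.
Summing: 10 + 10 + 10 + 10 + 6 = 46.

46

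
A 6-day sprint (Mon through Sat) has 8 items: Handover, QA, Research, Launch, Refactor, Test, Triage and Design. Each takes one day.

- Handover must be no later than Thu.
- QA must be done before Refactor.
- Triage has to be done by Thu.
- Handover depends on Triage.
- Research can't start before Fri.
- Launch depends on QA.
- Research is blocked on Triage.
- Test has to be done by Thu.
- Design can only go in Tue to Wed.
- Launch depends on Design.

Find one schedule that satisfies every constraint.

Triage in Mon, Handover in Tue, Test in Mon, Design in Tue, Refactor in Tue, Launch in Wed, Research in Fri, QA in Mon

Checking: QA(Mon) before Refactor(Tue); QA(Mon) before Launch(Wed); Design(Tue) before Launch(Wed); Triage(Mon) before Handover(Tue); Triage(Mon) before Research(Fri); Test=Mon in [Mon,Thu]; Design=Tue in [Tue,Wed]; Handover=Tue in [Mon,Thu]; Triage=Mon in [Mon,Thu]; Research=Fri in [Fri,Sat].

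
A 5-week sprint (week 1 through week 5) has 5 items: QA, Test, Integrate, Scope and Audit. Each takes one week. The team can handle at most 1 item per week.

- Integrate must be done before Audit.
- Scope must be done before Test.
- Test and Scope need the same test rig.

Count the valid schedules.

30

Splitting on QA: it can be week 1 (6), week 2 (6), week 3 (6), week 4 (6), week 5 (6). Listing each branch's schedules as (Test, Integrate, Scope, Audit) by week number:
QA=week 1: (3,4,2,5) (4,2,3,5) (4,3,2,5) (5,2,3,4) (5,2,4,3) (5,3,2,4) — 6.
QA=week 2: (3,4,1,5) (4,1,3,5) (4,3,1,5) (5,1,3,4) (5,1,4,3) (5,3,1,4) — 6.
QA=week 3: (2,4,1,5) (4,1,2,5) (4,2,1,5) (5,1,2,4) (5,1,4,2) (5,2,1,4) — 6.
QA=week 4: (2,3,1,5) (3,1,2,5) (3,2,1,5) (5,1,2,3) (5,1,3,2) (5,2,1,3) — 6.
QA=week 5: (2,3,1,4) (3,1,2,4) (3,2,1,4) (4,1,2,3) (4,1,3,2) (4,2,1,3) — 6.
Summing: 6 + 6 + 6 + 6 + 6 = 30.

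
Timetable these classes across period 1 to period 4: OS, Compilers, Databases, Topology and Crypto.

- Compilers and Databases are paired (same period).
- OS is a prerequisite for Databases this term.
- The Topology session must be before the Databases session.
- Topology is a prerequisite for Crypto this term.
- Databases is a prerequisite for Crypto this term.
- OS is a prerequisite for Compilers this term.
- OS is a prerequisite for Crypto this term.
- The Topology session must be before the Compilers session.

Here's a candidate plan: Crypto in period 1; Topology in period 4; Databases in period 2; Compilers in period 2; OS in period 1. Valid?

Invalid. Topology is a prerequisite for Crypto this term.

OS is a prerequisite for Compilers this term — holds.
Compilers and Databases are paired (same period) — holds.
The Topology session must be before the Compilers session — violated.
OS is a prerequisite for Crypto this term — violated.
Databases is a prerequisite for Crypto this term — violated.
Topology is a prerequisite for Crypto this term — violated.
The Topology session must be before the Databases session — violated.
OS is a prerequisite for Databases this term — holds.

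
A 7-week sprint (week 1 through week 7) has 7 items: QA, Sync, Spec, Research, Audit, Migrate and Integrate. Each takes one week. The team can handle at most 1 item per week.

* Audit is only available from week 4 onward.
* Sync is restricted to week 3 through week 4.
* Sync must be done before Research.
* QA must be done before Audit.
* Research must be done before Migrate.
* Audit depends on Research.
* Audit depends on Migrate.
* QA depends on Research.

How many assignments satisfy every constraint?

4

Enumerating: Audit in week 7, Migrate in week 6, QA in week 5, Integrate in week 2, Research in week 4, Sync in week 3, Spec in week 1 | Audit -> week 7, Integrate -> week 1, Sync -> week 3, QA -> week 5, Migrate -> week 6, Spec -> week 2, Research -> week 4 | Integrate in week 2, QA in week 6, Sync in week 3, Audit in week 7, Migrate in week 5, Spec in week 1, Research in week 4 | Spec -> week 2; Sync -> week 3; Research -> week 4; Audit -> week 7; Integrate -> week 1; Migrate -> week 5; QA -> week 6.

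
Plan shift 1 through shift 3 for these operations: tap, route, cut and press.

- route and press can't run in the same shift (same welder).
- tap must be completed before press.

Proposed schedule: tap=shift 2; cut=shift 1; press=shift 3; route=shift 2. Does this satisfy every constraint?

Yes, all constraints hold

tap must be completed before press — holds.
route and press can't run in the same shift (same welder) — holds.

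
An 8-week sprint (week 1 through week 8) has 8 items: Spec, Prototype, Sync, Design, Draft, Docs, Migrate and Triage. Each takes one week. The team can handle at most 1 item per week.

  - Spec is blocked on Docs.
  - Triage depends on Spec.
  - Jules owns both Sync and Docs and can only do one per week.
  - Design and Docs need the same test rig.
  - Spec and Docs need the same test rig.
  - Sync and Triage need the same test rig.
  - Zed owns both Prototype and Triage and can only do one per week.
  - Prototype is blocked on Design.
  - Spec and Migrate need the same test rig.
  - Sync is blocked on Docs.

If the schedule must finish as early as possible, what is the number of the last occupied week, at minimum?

The precedence chain requires at least 3 distinct weeks.
With at most 1 per week and 8 work items, at least 8 weeks are needed.
8 works (last occupied week: week 8): for example Design -> week 3, Draft -> week 7, Sync -> week 5, Docs -> week 1, Spec -> week 2, Migrate -> week 8, Triage -> week 6, Prototype -> week 4.

8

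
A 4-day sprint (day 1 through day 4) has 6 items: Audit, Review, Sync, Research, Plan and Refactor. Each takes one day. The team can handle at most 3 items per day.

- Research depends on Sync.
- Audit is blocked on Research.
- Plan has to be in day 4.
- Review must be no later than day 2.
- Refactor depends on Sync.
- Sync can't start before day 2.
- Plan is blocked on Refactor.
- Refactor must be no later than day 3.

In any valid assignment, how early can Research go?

Precedence pushes Research to at least day 3; downstream work caps Research at day 3.
Research at day 3 is achievable: Review=day 1; Refactor=day 3; Audit=day 4; Sync=day 2; Research=day 3; Plan=day 4.

day 3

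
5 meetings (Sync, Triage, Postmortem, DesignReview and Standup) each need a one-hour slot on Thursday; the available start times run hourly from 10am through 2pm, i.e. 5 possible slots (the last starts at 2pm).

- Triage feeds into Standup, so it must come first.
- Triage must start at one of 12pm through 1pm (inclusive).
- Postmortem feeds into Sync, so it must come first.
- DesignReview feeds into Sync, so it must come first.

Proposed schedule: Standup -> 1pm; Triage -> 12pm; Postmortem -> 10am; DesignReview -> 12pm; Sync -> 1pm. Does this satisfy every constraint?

Valid

DesignReview feeds into Sync, so it must come first — holds.
Postmortem feeds into Sync, so it must come first — holds.
Triage must start at one of 12pm through 1pm (inclusive) — holds.
Triage feeds into Standup, so it must come first — holds.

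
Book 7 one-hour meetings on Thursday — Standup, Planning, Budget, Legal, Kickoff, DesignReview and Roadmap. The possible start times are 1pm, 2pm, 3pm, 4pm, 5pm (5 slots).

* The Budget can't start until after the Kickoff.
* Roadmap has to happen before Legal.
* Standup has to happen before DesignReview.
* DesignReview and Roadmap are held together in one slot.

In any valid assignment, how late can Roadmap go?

Roadmap must be in the same slot as DesignReview, which can't be before 2pm, so Roadmap is at least 2pm; downstream work caps Roadmap at 4pm.
Roadmap at 4pm is achievable: Legal in 5pm; Planning in 1pm; DesignReview in 4pm; Standup in 1pm; Roadmap in 4pm; Budget in 2pm; Kickoff in 1pm.

4pm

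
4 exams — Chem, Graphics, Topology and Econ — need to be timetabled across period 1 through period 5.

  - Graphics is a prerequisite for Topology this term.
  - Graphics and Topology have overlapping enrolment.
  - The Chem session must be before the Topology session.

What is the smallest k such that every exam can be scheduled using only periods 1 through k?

The precedence chain requires at least 2 distinct periods.
2 works (last occupied period: period 2): for example Chem=period 1, Graphics=period 1, Econ=period 1, Topology=period 2.

2 periods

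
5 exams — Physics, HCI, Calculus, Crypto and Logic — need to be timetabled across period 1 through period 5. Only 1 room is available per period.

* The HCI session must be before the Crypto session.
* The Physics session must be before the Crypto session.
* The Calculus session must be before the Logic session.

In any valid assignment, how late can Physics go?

Downstream work caps Physics at period 4.
Physics at period 4 is achievable: Calculus in period 2; HCI in period 1; Crypto in period 5; Logic in period 3; Physics in period 4.

period 4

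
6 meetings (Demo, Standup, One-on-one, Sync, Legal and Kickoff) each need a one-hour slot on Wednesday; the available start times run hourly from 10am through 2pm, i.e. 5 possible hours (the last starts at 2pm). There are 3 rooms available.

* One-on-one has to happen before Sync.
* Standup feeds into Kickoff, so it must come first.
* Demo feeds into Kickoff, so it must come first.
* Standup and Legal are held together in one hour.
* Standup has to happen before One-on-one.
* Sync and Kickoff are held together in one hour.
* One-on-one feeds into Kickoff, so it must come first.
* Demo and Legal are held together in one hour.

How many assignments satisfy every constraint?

Splitting on Demo: it can be 10am (6), 11am (3), 12pm (1). Listing each branch's schedules as (Standup, One-on-one, Sync, Legal, Kickoff):
Demo=10am: (10am,11am,12pm,10am,12pm) (10am,11am,1pm,10am,1pm) (10am,11am,2pm,10am,2pm) (10am,12pm,1pm,10am,1pm) (10am,12pm,2pm,10am,2pm) (10am,1pm,2pm,10am,2pm) — 6.
Demo=11am: (11am,12pm,1pm,11am,1pm) (11am,12pm,2pm,11am,2pm) (11am,1pm,2pm,11am,2pm) — 3.
Demo=12pm: (12pm,1pm,2pm,12pm,2pm) — 1.
Summing: 6 + 3 + 1 = 10.

10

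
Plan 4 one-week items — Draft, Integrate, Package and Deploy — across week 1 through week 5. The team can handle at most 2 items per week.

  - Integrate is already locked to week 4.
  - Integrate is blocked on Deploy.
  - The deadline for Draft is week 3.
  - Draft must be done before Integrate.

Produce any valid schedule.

Integrate=week 4; Package=week 2; Draft=week 1; Deploy=week 1

Checking: Draft(week 1) before Integrate(week 4); Deploy(week 1) before Integrate(week 4); Draft=week 1 in [week 1,week 3]; Integrate=week 4 in [week 4,week 4]; max 2 per week (cap 2).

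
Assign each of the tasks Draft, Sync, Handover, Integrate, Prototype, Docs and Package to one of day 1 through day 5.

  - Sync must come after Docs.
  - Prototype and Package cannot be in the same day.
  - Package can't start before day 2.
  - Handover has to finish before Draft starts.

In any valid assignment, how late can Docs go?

Downstream work caps Docs at day 4.
Docs at day 4 is achievable: Handover -> day 1, Docs -> day 4, Integrate -> day 1, Package -> day 2, Prototype -> day 1, Sync -> day 5, Draft -> day 2.

day 4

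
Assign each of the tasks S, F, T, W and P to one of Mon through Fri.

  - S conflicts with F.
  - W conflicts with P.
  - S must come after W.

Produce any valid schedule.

W -> Mon, F -> Mon, P -> Tue, S -> Tue, T -> Mon

Checking: W(Mon) before S(Tue); S(Tue) != F(Mon); W(Mon) != P(Tue).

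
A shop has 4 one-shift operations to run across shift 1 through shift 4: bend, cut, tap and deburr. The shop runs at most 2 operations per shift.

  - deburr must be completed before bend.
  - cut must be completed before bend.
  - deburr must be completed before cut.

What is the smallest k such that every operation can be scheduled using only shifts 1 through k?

3 shifts

The precedence chain requires at least 3 distinct shifts.
With at most 2 per shift and 4 operations, at least 2 shifts are needed.
3 works (last occupied shift: shift 3): for example deburr in shift 1, cut in shift 2, bend in shift 3, tap in shift 1.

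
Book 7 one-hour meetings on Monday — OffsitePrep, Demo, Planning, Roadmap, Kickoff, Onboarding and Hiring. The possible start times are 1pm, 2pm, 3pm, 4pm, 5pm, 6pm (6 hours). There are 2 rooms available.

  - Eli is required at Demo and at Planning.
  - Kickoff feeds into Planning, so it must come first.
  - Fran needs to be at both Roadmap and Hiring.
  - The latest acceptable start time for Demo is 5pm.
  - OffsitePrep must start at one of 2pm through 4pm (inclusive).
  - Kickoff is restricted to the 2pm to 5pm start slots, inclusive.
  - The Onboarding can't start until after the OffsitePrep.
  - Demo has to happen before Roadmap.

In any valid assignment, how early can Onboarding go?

3pm

Precedence pushes Onboarding to at least 3pm.
Onboarding at 3pm is achievable: Hiring=1pm; Planning=3pm; Onboarding=3pm; OffsitePrep=2pm; Demo=1pm; Roadmap=4pm; Kickoff=2pm.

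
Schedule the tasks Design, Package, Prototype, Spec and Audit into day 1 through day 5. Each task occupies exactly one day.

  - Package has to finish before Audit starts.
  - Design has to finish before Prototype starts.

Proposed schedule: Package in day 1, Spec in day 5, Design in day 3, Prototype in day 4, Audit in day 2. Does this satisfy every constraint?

Yes

Design has to finish before Prototype starts — holds.
Package has to finish before Audit starts — holds.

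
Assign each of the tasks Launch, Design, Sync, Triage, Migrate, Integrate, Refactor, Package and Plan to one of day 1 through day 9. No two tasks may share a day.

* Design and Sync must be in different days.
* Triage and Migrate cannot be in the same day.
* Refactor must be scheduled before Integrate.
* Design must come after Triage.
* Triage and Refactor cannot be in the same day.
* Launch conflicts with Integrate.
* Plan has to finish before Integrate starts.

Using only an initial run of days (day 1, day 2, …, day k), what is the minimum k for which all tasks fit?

9

The precedence chain requires at least 2 distinct days.
With at most 1 per day and 9 tasks, at least 9 days are needed.
9 works (last occupied day: day 9): for example Sync=day 7, Migrate=day 8, Triage=day 4, Plan=day 2, Launch=day 6, Refactor=day 1, Design=day 5, Package=day 9, Integrate=day 3.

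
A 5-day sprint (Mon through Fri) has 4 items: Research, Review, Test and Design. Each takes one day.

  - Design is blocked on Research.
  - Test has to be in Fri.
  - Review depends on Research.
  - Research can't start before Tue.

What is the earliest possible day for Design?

Wed

Precedence pushes Design to at least Wed.
Design at Wed is achievable: Design in Wed, Review in Wed, Research in Tue, Test in Fri.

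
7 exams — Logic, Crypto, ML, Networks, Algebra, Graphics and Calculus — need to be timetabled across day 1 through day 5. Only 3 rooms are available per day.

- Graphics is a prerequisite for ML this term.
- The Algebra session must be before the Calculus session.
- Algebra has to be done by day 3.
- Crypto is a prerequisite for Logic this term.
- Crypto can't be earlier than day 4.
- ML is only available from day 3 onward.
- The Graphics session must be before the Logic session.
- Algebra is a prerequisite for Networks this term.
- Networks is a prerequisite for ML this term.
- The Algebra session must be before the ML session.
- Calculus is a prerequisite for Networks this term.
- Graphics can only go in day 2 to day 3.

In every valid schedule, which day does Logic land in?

Precedence pushes Logic to at least day 5.
So Logic is pinned to day 5.

day 5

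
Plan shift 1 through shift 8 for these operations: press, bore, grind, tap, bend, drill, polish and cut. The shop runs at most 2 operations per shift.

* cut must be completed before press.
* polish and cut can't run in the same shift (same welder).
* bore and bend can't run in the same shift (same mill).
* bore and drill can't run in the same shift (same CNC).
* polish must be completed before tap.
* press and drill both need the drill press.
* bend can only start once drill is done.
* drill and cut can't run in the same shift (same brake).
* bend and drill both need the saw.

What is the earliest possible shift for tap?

shift 2

Precedence pushes tap to at least shift 2.
tap at shift 2 is achievable: drill -> shift 1, cut -> shift 2, bore -> shift 4, tap -> shift 2, grind -> shift 4, bend -> shift 3, press -> shift 3, polish -> shift 1.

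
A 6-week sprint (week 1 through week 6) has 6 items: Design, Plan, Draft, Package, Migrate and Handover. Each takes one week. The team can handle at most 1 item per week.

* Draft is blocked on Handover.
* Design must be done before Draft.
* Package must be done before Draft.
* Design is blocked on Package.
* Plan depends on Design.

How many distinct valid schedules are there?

42

Splitting on Design: it can be week 2 (12), week 3 (18), week 4 (12). Listing each branch's schedules as (Plan, Draft, Package, Migrate, Handover) by week number:
Design=week 2: (3,5,1,6,4) (3,6,1,4,5) (3,6,1,5,4) (4,5,1,6,3) (4,6,1,3,5) (4,6,1,5,3) (5,4,1,6,3) (5,6,1,3,4) (5,6,1,4,3) (6,4,1,5,3) (6,5,1,3,4) (6,5,1,4,3) — 12.
Design=week 3: (4,5,1,6,2) (4,5,2,6,1) (4,6,1,2,5) (4,6,1,5,2) (4,6,2,1,5) (4,6,2,5,1) (5,4,1,6,2) (5,4,2,6,1) (5,6,1,2,4) (5,6,1,4,2) (5,6,2,1,4) (5,6,2,4,1) (6,4,1,5,2) (6,4,2,5,1) (6,5,1,2,4) (6,5,1,4,2) (6,5,2,1,4) (6,5,2,4,1) — 18.
Design=week 4: (5,6,1,2,3) (5,6,1,3,2) (5,6,2,1,3) (5,6,2,3,1) (5,6,3,1,2) (5,6,3,2,1) (6,5,1,2,3) (6,5,1,3,2) (6,5,2,1,3) (6,5,2,3,1) (6,5,3,1,2) (6,5,3,2,1) — 12.
Summing: 12 + 18 + 12 = 42.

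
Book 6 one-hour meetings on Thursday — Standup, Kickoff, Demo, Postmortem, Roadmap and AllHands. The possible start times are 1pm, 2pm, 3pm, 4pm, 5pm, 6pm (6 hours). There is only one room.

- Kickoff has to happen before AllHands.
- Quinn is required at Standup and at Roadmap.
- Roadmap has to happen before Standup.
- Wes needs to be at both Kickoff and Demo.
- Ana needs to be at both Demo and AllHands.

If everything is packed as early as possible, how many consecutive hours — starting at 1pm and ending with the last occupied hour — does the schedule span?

6

The precedence chain requires at least 2 distinct hours.
With at most 1 per hour and 6 meetings, at least 6 hours are needed.
6 works (last occupied hour: 6pm): for example Demo in 5pm, Roadmap in 1pm, Postmortem in 6pm, Standup in 2pm, AllHands in 4pm, Kickoff in 3pm.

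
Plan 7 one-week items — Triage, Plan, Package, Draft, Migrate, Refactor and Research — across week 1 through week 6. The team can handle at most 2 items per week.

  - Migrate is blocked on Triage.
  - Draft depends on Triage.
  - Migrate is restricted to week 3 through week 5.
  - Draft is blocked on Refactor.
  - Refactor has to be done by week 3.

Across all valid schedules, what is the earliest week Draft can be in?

Precedence pushes Draft to at least week 2.
Draft at week 2 is achievable: Research -> week 4, Triage -> week 1, Refactor -> week 1, Plan -> week 2, Migrate -> week 3, Draft -> week 2, Package -> week 3.

week 2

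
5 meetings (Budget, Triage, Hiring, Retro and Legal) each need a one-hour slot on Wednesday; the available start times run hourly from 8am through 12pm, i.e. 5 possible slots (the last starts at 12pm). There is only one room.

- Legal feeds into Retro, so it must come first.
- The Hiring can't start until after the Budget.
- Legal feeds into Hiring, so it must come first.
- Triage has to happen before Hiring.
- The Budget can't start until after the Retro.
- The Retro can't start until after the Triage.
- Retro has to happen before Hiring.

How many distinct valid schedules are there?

2

Enumerating: Budget=11am, Retro=10am, Triage=8am, Legal=9am, Hiring=12pm | Hiring in 12pm; Triage in 9am; Retro in 10am; Legal in 8am; Budget in 11am.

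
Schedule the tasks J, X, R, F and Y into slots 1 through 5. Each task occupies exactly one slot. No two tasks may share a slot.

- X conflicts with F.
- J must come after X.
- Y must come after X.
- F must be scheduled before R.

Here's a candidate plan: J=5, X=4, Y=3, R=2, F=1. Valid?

F must be scheduled before R — holds.
J must come after X — holds.
Y must come after X — violated.
No two tasks may share a slot — holds.
X conflicts with F — holds.

No — it violates: Y must come after X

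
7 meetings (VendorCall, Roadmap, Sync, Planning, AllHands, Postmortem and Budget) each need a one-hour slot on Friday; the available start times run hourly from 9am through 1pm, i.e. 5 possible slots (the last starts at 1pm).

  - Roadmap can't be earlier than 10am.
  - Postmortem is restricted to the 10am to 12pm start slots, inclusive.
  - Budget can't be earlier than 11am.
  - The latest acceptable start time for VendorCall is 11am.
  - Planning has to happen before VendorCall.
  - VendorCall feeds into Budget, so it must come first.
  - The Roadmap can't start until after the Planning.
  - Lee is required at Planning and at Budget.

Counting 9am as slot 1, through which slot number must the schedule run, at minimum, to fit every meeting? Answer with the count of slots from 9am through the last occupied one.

The precedence chain requires at least 3 distinct slots.
3 works (last occupied slot: 11am): for example Sync in 9am, Planning in 9am, VendorCall in 10am, AllHands in 9am, Budget in 11am, Postmortem in 10am, Roadmap in 10am.

3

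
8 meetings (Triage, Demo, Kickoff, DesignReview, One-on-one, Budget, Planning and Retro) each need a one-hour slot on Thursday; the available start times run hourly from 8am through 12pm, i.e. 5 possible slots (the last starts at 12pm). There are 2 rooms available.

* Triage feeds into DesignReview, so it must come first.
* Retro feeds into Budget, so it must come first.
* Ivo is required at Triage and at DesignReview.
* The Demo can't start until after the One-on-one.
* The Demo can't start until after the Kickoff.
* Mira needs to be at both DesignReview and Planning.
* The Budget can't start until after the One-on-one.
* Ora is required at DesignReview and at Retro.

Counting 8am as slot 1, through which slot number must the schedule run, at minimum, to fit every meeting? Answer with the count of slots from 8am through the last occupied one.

4

The precedence chain requires at least 2 distinct slots.
With at most 2 per slot and 8 meetings, at least 4 slots are needed.
4 works (last occupied slot: 11am): for example Demo in 9am; Triage in 9am; Planning in 10am; Kickoff in 8am; DesignReview in 11am; One-on-one in 8am; Budget in 11am; Retro in 10am.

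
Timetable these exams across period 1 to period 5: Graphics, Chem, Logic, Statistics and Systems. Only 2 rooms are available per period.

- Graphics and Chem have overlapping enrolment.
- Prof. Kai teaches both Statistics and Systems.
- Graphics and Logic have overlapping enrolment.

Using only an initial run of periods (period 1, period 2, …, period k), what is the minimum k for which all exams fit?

With at most 2 per period and 5 exams, at least 3 periods are needed.
3 works (last occupied period: period 3): for example Statistics -> period 1; Logic -> period 2; Systems -> period 3; Graphics -> period 1; Chem -> period 2.

3 periods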